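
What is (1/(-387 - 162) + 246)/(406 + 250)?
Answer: 135053/360144 ≈ 0.37500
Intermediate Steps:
(1/(-387 - 162) + 246)/(406 + 250) = (1/(-549) + 246)/656 = (-1/549 + 246)*(1/656) = (135053/549)*(1/656) = 135053/360144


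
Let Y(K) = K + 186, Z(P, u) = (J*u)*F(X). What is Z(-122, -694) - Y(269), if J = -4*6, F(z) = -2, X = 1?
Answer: -33767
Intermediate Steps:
J = -24
Z(P, u) = 48*u (Z(P, u) = -24*u*(-2) = 48*u)
Y(K) = 186 + K
Z(-122, -694) - Y(269) = 48*(-694) - (186 + 269) = -33312 - 1*455 = -33312 - 455 = -33767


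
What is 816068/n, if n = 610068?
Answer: 204017/152517 ≈ 1.3377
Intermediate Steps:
816068/n = 816068/610068 = 816068*(1/610068) = 204017/152517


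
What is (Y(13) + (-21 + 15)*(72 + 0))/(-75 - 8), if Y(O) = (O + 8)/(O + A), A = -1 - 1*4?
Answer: 3435/664 ≈ 5.1732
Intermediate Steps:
A = -5 (A = -1 - 4 = -5)
Y(O) = (8 + O)/(-5 + O) (Y(O) = (O + 8)/(O - 5) = (8 + O)/(-5 + O))
(Y(13) + (-21 + 15)*(72 + 0))/(-75 - 8) = ((8 + 13)/(-5 + 13) + (-21 + 15)*(72 + 0))/(-75 - 8) = (21/8 - 6*72)/(-83) = ((⅛)*21 - 432)*(-1/83) = (21/8 - 432)*(-1/83) = -3435/8*(-1/83) = 3435/664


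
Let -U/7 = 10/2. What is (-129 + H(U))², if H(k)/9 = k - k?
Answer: 16641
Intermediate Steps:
U = -35 (U = -70/2 = -7*5 = -35)
H(k) = 0 (H(k) = 9*(k - k) = 9*0 = 0)
(-129 + H(U))² = (-129 + 0)² = (-129)² = 16641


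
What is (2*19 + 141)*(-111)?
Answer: -19869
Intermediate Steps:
(2*19 + 141)*(-111) = (38 + 141)*(-111) = 179*(-111) = -19869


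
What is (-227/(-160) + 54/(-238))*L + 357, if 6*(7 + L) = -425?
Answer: 30186049/114240 ≈ 264.23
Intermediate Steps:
L = -467/6 (L = -7 + (⅙)*(-425) = -7 - 425/6 = -467/6 ≈ -77.833)
(-227/(-160) + 54/(-238))*L + 357 = (-227/(-160) + 54/(-238))*(-467/6) + 357 = (-227*(-1/160) + 54*(-1/238))*(-467/6) + 357 = (227/160 - 27/119)*(-467/6) + 357 = (22693/19040)*(-467/6) + 357 = -10597631/114240 + 357 = 30186049/114240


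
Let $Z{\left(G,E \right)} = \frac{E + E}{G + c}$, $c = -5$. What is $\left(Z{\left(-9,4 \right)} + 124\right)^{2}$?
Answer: $\frac{746496}{49} \approx 15235.0$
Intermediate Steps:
$Z{\left(G,E \right)} = \frac{2 E}{-5 + G}$ ($Z{\left(G,E \right)} = \frac{E + E}{G - 5} = \frac{2 E}{-5 + G}$)
$\left(Z{\left(-9,4 \right)} + 124\right)^{2} = \left(2 \cdot 4 \frac{1}{-5 - 9} + 124\right)^{2} = \left(2 \cdot 4 \frac{1}{-14} + 124\right)^{2} = \left(2 \cdot 4 \left(- \frac{1}{14}\right) + 124\right)^{2} = \left(- \frac{4}{7} + 124\right)^{2} = \left(\frac{864}{7}\right)^{2} = \frac{746496}{49}$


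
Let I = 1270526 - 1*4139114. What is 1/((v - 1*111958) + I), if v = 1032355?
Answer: -1/1948191 ≈ -5.1330e-7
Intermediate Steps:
I = -2868588 (I = 1270526 - 4139114 = -2868588)
1/((v - 1*111958) + I) = 1/((1032355 - 1*111958) - 2868588) = 1/((1032355 - 111958) - 2868588) = 1/(920397 - 2868588) = 1/(-1948191) = -1/1948191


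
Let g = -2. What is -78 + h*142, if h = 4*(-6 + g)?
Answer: -4622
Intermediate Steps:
h = -32 (h = 4*(-6 - 2) = 4*(-8) = -32)
-78 + h*142 = -78 - 32*142 = -78 - 4544 = -4622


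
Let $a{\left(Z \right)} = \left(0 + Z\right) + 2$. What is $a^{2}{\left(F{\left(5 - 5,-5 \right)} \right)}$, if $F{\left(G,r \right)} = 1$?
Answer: $9$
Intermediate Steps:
$a{\left(Z \right)} = 2 + Z$ ($a{\left(Z \right)} = Z + 2 = 2 + Z$)
$a^{2}{\left(F{\left(5 - 5,-5 \right)} \right)} = \left(2 + 1\right)^{2} = 3^{2} = 9$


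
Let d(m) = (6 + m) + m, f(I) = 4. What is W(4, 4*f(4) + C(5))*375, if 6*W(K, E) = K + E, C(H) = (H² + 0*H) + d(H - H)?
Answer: 6375/2 ≈ 3187.5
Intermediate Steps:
d(m) = 6 + 2*m
C(H) = 6 + H² (C(H) = (H² + 0*H) + (6 + 2*(H - H)) = (H² + 0) + (6 + 2*0) = H² + (6 + 0) = H² + 6 = 6 + H²)
W(K, E) = E/6 + K/6 (W(K, E) = (K + E)/6 = (E + K)/6 = E/6 + K/6)
W(4, 4*f(4) + C(5))*375 = ((4*4 + (6 + 5²))/6 + (⅙)*4)*375 = ((16 + (6 + 25))/6 + ⅔)*375 = ((16 + 31)/6 + ⅔)*375 = ((⅙)*47 + ⅔)*375 = (47/6 + ⅔)*375 = (17/2)*375 = 6375/2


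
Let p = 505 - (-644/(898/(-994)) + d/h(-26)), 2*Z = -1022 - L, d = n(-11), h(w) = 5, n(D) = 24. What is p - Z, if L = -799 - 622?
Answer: -1850537/4490 ≈ -412.15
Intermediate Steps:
d = 24
L = -1421
Z = 399/2 (Z = (-1022 - 1*(-1421))/2 = (-1022 + 1421)/2 = (½)*399 = 399/2 ≈ 199.50)
p = -477391/2245 (p = 505 - (-644/(898/(-994)) + 24/5) = 505 - (-644/(898*(-1/994)) + 24*(⅕)) = 505 - (-644/(-449/497) + 24/5) = 505 - (-644*(-497/449) + 24/5) = 505 - (320068/449 + 24/5) = 505 - 1*1611116/2245 = 505 - 1611116/2245 = -477391/2245 ≈ -212.65)
p - Z = -477391/2245 - 1*399/2 = -477391/2245 - 399/2 = -1850537/4490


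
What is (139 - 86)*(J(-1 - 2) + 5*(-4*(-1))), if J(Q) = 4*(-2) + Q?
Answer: 477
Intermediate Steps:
J(Q) = -8 + Q
(139 - 86)*(J(-1 - 2) + 5*(-4*(-1))) = (139 - 86)*((-8 + (-1 - 2)) + 5*(-4*(-1))) = 53*((-8 - 3) + 5*4) = 53*(-11 + 20) = 53*9 = 477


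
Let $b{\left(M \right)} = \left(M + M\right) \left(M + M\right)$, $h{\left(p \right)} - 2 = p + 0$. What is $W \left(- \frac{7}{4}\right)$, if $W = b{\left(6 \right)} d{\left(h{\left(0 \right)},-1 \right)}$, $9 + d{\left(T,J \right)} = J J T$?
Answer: $1764$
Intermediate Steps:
$h{\left(p \right)} = 2 + p$ ($h{\left(p \right)} = 2 + \left(p + 0\right) = 2 + p$)
$d{\left(T,J \right)} = -9 + T J^{2}$ ($d{\left(T,J \right)} = -9 + J J T = -9 + J^{2} T = -9 + T J^{2}$)
$b{\left(M \right)} = 4 M^{2}$ ($b{\left(M \right)} = 2 M 2 M = 4 M^{2}$)
$W = -1008$ ($W = 4 \cdot 6^{2} \left(-9 + \left(2 + 0\right) \left(-1\right)^{2}\right) = 4 \cdot 36 \left(-9 + 2 \cdot 1\right) = 144 \left(-9 + 2\right) = 144 \left(-7\right) = -1008$)
$W \left(- \frac{7}{4}\right) = - 1008 \left(- \frac{7}{4}\right) = - 1008 \left(\left(-7\right) \frac{1}{4}\right) = \left(-1008\right) \left(- \frac{7}{4}\right) = 1764$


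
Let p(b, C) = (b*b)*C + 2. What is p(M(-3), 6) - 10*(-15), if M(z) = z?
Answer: 206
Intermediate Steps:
p(b, C) = 2 + C*b² (p(b, C) = b²*C + 2 = C*b² + 2 = 2 + C*b²)
p(M(-3), 6) - 10*(-15) = (2 + 6*(-3)²) - 10*(-15) = (2 + 6*9) + 150 = (2 + 54) + 150 = 56 + 150 = 206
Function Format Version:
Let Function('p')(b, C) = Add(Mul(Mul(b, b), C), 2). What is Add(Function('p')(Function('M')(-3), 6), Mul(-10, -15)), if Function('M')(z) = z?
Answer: 206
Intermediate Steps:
Function('p')(b, C) = Add(2, Mul(C, Pow(b, 2))) (Function('p')(b, C) = Add(Mul(Pow(b, 2), C), 2) = Add(Mul(C, Pow(b, 2)), 2) = Add(2, Mul(C, Pow(b, 2))))
Add(Function('p')(Function('M')(-3), 6), Mul(-10, -15)) = Add(Add(2, Mul(6, Pow(-3, 2))), Mul(-10, -15)) = Add(Add(2, Mul(6, 9)), 150) = Add(Add(2, 54), 150) = Add(56, 150) = 206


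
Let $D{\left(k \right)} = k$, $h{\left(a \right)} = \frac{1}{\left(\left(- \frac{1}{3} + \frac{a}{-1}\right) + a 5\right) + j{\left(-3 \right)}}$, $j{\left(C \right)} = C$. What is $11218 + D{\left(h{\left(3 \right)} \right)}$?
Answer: $\frac{291671}{26} \approx 11218.0$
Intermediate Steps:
$h{\left(a \right)} = \frac{1}{- \frac{10}{3} + 4 a}$ ($h{\left(a \right)} = \frac{1}{\left(\left(- \frac{1}{3} + \frac{a}{-1}\right) + a 5\right) - 3} = \frac{1}{\left(\left(\left(-1\right) \frac{1}{3} + a \left(-1\right)\right) + 5 a\right) - 3} = \frac{1}{\left(\left(- \frac{1}{3} - a\right) + 5 a\right) - 3} = \frac{1}{\left(- \frac{1}{3} + 4 a\right) - 3} = \frac{1}{- \frac{10}{3} + 4 a}$)
$11218 + D{\left(h{\left(3 \right)} \right)} = 11218 + \frac{3}{2 \left(-5 + 6 \cdot 3\right)} = 11218 + \frac{3}{2 \left(-5 + 18\right)} = 11218 + \frac{3}{2 \cdot 13} = 11218 + \frac{3}{2} \cdot \frac{1}{13} = 11218 + \frac{3}{26} = \frac{291671}{26}$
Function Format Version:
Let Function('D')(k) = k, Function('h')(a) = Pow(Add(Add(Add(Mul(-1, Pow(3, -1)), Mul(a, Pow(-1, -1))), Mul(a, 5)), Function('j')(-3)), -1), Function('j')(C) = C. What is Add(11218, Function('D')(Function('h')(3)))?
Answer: Rational(291671, 26) ≈ 11218.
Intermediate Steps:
Function('h')(a) = Pow(Add(Rational(-10, 3), Mul(4, a)), -1) (Function('h')(a) = Pow(Add(Add(Add(Mul(-1, Pow(3, -1)), Mul(a, Pow(-1, -1))), Mul(a, 5)), -3), -1) = Pow(Add(Add(Add(Mul(-1, Rational(1, 3)), Mul(a, -1)), Mul(5, a)), -3), -1) = Pow(Add(Add(Add(Rational(-1, 3), Mul(-1, a)), Mul(5, a)), -3), -1) = Pow(Add(Add(Rational(-1, 3), Mul(4, a)), -3), -1) = Pow(Add(Rational(-10, 3), Mul(4, a)), -1))
Add(11218, Function('D')(Function('h')(3))) = Add(11218, Mul(Rational(3, 2), Pow(Add(-5, Mul(6, 3)), -1))) = Add(11218, Mul(Rational(3, 2), Pow(Add(-5, 18), -1))) = Add(11218, Mul(Rational(3, 2), Pow(13, -1))) = Add(11218, Mul(Rational(3, 2), Rational(1, 13))) = Add(11218, Rational(3, 26)) = Rational(291671, 26)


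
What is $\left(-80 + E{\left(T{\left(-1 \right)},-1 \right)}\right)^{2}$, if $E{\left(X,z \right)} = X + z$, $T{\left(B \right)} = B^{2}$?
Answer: $6400$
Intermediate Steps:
$\left(-80 + E{\left(T{\left(-1 \right)},-1 \right)}\right)^{2} = \left(-80 - \left(1 - \left(-1\right)^{2}\right)\right)^{2} = \left(-80 + \left(1 - 1\right)\right)^{2} = \left(-80 + 0\right)^{2} = \left(-80\right)^{2} = 6400$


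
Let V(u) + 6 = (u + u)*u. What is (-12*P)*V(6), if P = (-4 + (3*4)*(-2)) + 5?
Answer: 18216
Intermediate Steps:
V(u) = -6 + 2*u² (V(u) = -6 + (u + u)*u = -6 + (2*u)*u = -6 + 2*u²)
P = -23 (P = (-4 + 12*(-2)) + 5 = (-4 - 24) + 5 = -28 + 5 = -23)
(-12*P)*V(6) = (-12*(-23))*(-6 + 2*6²) = 276*(-6 + 2*36) = 276*(-6 + 72) = 276*66 = 18216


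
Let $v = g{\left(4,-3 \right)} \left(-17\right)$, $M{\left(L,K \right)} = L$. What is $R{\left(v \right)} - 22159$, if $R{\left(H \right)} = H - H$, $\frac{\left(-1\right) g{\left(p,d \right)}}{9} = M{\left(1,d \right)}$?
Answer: $-22159$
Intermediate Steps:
$g{\left(p,d \right)} = -9$ ($g{\left(p,d \right)} = \left(-9\right) 1 = -9$)
$v = 153$ ($v = \left(-9\right) \left(-17\right) = 153$)
$R{\left(H \right)} = 0$
$R{\left(v \right)} - 22159 = 0 - 22159 = -22159$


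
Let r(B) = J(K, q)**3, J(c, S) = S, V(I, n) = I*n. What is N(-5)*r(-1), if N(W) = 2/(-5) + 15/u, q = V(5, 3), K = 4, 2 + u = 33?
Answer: 8775/31 ≈ 283.06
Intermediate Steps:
u = 31 (u = -2 + 33 = 31)
q = 15 (q = 5*3 = 15)
r(B) = 3375 (r(B) = 15**3 = 3375)
N(W) = 13/155 (N(W) = 2/(-5) + 15/31 = 2*(-1/5) + 15*(1/31) = -2/5 + 15/31 = 13/155)
N(-5)*r(-1) = (13/155)*3375 = 8775/31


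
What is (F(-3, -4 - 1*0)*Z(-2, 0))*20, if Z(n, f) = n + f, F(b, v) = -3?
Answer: 120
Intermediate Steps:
Z(n, f) = f + n
(F(-3, -4 - 1*0)*Z(-2, 0))*20 = -3*(0 - 2)*20 = -3*(-2)*20 = 6*20 = 120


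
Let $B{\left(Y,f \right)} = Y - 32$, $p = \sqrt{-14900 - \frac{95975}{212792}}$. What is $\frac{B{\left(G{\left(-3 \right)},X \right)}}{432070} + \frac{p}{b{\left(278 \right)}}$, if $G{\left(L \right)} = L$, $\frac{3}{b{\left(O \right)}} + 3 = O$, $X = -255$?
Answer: $- \frac{7}{86414} + \frac{1375 i \sqrt{6746989081458}}{319188} \approx -8.1005 \cdot 10^{-5} + 11190.0 i$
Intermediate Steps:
$b{\left(O \right)} = \frac{3}{-3 + O}$
$p = \frac{5 i \sqrt{6746989081458}}{106396}$ ($p = \sqrt{-14900 - \frac{95975}{212792}} = \sqrt{- \frac{3170696775}{212792}} = \frac{5 i \sqrt{6746989081458}}{106396} \approx 122.07 i$)
$B{\left(Y,f \right)} = -32 + Y$ ($B{\left(Y,f \right)} = Y - 32 = -32 + Y$)
$\frac{B{\left(G{\left(-3 \right)},X \right)}}{432070} + \frac{p}{b{\left(278 \right)}} = \frac{-32 - 3}{432070} + \frac{\frac{5}{106396} i \sqrt{6746989081458}}{3 \frac{1}{-3 + 278}} = \left(-35\right) \frac{1}{432070} + \frac{\frac{5}{106396} i \sqrt{6746989081458}}{3 \cdot \frac{1}{275}} = - \frac{7}{86414} + \frac{\frac{5}{106396} i \sqrt{6746989081458}}{3 \cdot \frac{1}{275}} = - \frac{7}{86414} + \frac{\frac{5}{106396} i \sqrt{6746989081458}}{\frac{3}{275}} = - \frac{7}{86414} + \frac{5 i \sqrt{6746989081458}}{106396} \cdot \frac{275}{3} = - \frac{7}{86414} + \frac{1375 i \sqrt{6746989081458}}{319188}$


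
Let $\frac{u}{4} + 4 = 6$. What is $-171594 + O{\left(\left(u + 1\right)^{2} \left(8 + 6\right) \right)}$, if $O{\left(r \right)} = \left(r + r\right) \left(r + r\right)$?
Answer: $4972230$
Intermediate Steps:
$u = 8$ ($u = -16 + 4 \cdot 6 = -16 + 24 = 8$)
$O{\left(r \right)} = 4 r^{2}$ ($O{\left(r \right)} = 2 r 2 r = 4 r^{2}$)
$-171594 + O{\left(\left(u + 1\right)^{2} \left(8 + 6\right) \right)} = -171594 + 4 \left(\left(8 + 1\right)^{2} \left(8 + 6\right)\right)^{2} = -171594 + 4 \left(9^{2} \cdot 14\right)^{2} = -171594 + 4 \left(81 \cdot 14\right)^{2} = -171594 + 4 \cdot 1134^{2} = -171594 + 4 \cdot 1285956 = -171594 + 5143824 = 4972230$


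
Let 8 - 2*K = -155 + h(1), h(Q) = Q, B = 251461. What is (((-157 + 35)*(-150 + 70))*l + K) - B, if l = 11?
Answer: -144020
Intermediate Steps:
K = 81 (K = 4 - (-155 + 1)/2 = 4 - ½*(-154) = 4 + 77 = 81)
(((-157 + 35)*(-150 + 70))*l + K) - B = (((-157 + 35)*(-150 + 70))*11 + 81) - 1*251461 = (-122*(-80)*11 + 81) - 251461 = (9760*11 + 81) - 251461 = (107360 + 81) - 251461 = 107441 - 251461 = -144020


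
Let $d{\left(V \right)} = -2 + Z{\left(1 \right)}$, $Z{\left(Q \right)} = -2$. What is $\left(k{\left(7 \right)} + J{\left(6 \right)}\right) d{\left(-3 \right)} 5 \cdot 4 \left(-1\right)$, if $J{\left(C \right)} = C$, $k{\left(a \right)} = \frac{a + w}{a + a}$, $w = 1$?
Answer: $\frac{3680}{7} \approx 525.71$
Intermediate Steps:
$k{\left(a \right)} = \frac{1 + a}{2 a}$ ($k{\left(a \right)} = \frac{a + 1}{a + a} = \frac{1 + a}{2 a}$)
$d{\left(V \right)} = -4$ ($d{\left(V \right)} = -2 - 2 = -4$)
$\left(k{\left(7 \right)} + J{\left(6 \right)}\right) d{\left(-3 \right)} 5 \cdot 4 \left(-1\right) = \left(\frac{1 + 7}{2 \cdot 7} + 6\right) \left(-4\right) 5 \cdot 4 \left(-1\right) = \left(\frac{1}{2} \cdot \frac{1}{7} \cdot 8 + 6\right) \left(-20\right) 4 \left(-1\right) = \left(\frac{4}{7} + 6\right) \left(\left(-80\right) \left(-1\right)\right) = \frac{46}{7} \cdot 80 = \frac{3680}{7}$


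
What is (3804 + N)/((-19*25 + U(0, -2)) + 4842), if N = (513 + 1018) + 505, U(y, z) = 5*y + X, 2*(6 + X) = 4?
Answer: 5840/4363 ≈ 1.3385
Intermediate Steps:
X = -4 (X = -6 + (½)*4 = -6 + 2 = -4)
U(y, z) = -4 + 5*y (U(y, z) = 5*y - 4 = -4 + 5*y)
N = 2036 (N = 1531 + 505 = 2036)
(3804 + N)/((-19*25 + U(0, -2)) + 4842) = (3804 + 2036)/((-19*25 + (-4 + 5*0)) + 4842) = 5840/((-475 + (-4 + 0)) + 4842) = 5840/((-475 - 4) + 4842) = 5840/(-479 + 4842) = 5840/4363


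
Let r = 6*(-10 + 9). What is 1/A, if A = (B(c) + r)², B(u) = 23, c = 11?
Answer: 1/289 ≈ 0.0034602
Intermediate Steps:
r = -6 (r = 6*(-1) = -6)
A = 289 (A = (23 - 6)² = 17² = 289)
1/A = 1/289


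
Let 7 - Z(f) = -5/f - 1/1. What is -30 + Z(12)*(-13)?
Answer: -1673/12 ≈ -139.42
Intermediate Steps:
Z(f) = 8 + 5/f (Z(f) = 7 - (-5/f - 1/1) = 7 - (-5/f - 1*1) = 7 - (-5/f - 1) = 7 - (-1 - 5/f) = 7 + (1 + 5/f) = 8 + 5/f)
-30 + Z(12)*(-13) = -30 + (8 + 5/12)*(-13) = -30 + (101/12)*(-13) = -30 - 1313/12 = -1673/12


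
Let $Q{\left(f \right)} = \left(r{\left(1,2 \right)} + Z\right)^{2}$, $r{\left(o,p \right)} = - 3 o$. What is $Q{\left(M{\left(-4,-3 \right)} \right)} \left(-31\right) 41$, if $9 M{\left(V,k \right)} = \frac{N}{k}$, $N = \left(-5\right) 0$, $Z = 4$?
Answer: $-1271$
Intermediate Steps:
$N = 0$
$M{\left(V,k \right)} = 0$ ($M{\left(V,k \right)} = \frac{0 \frac{1}{k}}{9} = \frac{1}{9} \cdot 0 = 0$)
$Q{\left(f \right)} = 1$ ($Q{\left(f \right)} = \left(\left(-3\right) 1 + 4\right)^{2} = \left(-3 + 4\right)^{2} = 1^{2} = 1$)
$Q{\left(M{\left(-4,-3 \right)} \right)} \left(-31\right) 41 = 1 \left(-31\right) 41 = \left(-31\right) 41 = -1271$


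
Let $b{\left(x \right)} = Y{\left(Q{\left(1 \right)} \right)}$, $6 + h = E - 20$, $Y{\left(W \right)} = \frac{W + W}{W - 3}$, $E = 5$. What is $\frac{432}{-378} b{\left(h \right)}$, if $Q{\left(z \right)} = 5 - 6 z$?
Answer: $- \frac{4}{7} \approx -0.57143$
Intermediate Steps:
$Q{\left(z \right)} = 5 - 6 z$
$Y{\left(W \right)} = \frac{2 W}{-3 + W}$
$h = -21$ ($h = -6 + \left(5 - 20\right) = -6 - 15 = -21$)
$b{\left(x \right)} = \frac{1}{2}$ ($b{\left(x \right)} = \frac{2 \left(5 - 6\right)}{-3 + \left(5 - 6\right)} = 2 \left(-1\right) \frac{1}{-3 - 1} = 2 \left(-1\right) \frac{1}{-4} = 2 \left(-1\right) \left(- \frac{1}{4}\right) = \frac{1}{2}$)
$\frac{432}{-378} b{\left(h \right)} = \frac{432}{-378} \cdot \frac{1}{2} = 432 \left(- \frac{1}{378}\right) \frac{1}{2} = \left(- \frac{8}{7}\right) \frac{1}{2} = - \frac{4}{7}$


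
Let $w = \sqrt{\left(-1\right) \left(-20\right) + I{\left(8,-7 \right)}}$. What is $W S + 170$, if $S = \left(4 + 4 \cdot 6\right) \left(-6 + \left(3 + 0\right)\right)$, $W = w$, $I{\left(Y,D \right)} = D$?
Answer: $170 - 84 \sqrt{13} \approx -132.87$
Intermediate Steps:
$w = \sqrt{13}$ ($w = \sqrt{\left(-1\right) \left(-20\right) - 7} = \sqrt{20 - 7} = \sqrt{13} \approx 3.6056$)
$W = \sqrt{13} \approx 3.6056$
$S = -84$ ($S = \left(4 + 24\right) \left(-6 + 3\right) = 28 \left(-3\right) = -84$)
$W S + 170 = \sqrt{13} \left(-84\right) + 170 = - 84 \sqrt{13} + 170 = 170 - 84 \sqrt{13}$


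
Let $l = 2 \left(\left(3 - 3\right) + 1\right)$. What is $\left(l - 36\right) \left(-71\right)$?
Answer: $2414$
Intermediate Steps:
$l = 2$ ($l = 2 \left(\left(3 - 3\right) + 1\right) = 2 \left(0 + 1\right) = 2 \cdot 1 = 2$)
$\left(l - 36\right) \left(-71\right) = \left(2 - 36\right) \left(-71\right) = \left(-34\right) \left(-71\right) = 2414$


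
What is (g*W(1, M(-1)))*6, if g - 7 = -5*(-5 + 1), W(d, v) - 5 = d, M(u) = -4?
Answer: 972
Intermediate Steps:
W(d, v) = 5 + d
g = 27 (g = 7 - 5*(-5 + 1) = 7 - 5*(-4) = 7 + 20 = 27)
(g*W(1, M(-1)))*6 = (27*(5 + 1))*6 = (27*6)*6 = 162*6 = 972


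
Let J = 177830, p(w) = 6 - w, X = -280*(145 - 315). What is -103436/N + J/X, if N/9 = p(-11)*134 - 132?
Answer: -74447249/45967320 ≈ -1.6196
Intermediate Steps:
X = 47600 (X = -280*(-170) = 47600)
N = 19314 (N = 9*((6 - 1*(-11))*134 - 132) = 9*((6 + 11)*134 - 132) = 9*(17*134 - 132) = 9*(2278 - 132) = 9*2146 = 19314)
-103436/N + J/X = -103436/19314 + 177830/47600 = -103436*1/19314 + 177830*(1/47600) = -51718/9657 + 17783/4760 = -74447249/45967320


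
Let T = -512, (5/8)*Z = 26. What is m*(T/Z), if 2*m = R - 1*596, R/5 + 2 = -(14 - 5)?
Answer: 52080/13 ≈ 4006.2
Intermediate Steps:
Z = 208/5 (Z = (8/5)*26 = 208/5 ≈ 41.600)
R = -55 (R = -10 + 5*(-(14 - 5)) = -10 + 5*(-1*9) = -10 + 5*(-9) = -10 - 45 = -55)
m = -651/2 (m = (-55 - 1*596)/2 = (-55 - 596)/2 = (½)*(-651) = -651/2 ≈ -325.50)
m*(T/Z) = -(-166656)/208/5 = -(-166656)*5/208 = -651/2*(-160/13) = 52080/13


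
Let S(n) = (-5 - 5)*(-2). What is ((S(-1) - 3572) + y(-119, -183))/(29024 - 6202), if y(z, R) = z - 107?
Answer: -1889/11411 ≈ -0.16554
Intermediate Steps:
S(n) = 20 (S(n) = -10*(-2) = 20)
y(z, R) = -107 + z
((S(-1) - 3572) + y(-119, -183))/(29024 - 6202) = ((20 - 3572) + (-107 - 119))/(29024 - 6202) = (-3552 - 226)/22822 = -3778*1/22822 = -1889/11411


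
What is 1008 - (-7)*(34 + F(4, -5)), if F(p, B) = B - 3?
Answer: 1190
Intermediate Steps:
F(p, B) = -3 + B
1008 - (-7)*(34 + F(4, -5)) = 1008 - (-7)*(34 + (-3 - 5)) = 1008 - (-7)*(34 - 8) = 1008 - (-7)*26 = 1008 - 1*(-182) = 1008 + 182 = 1190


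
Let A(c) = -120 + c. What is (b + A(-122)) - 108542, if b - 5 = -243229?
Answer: -352008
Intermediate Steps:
b = -243224 (b = 5 - 243229 = -243224)
(b + A(-122)) - 108542 = (-243224 + (-120 - 122)) - 108542 = (-243224 - 242) - 108542 = -243466 - 108542 = -352008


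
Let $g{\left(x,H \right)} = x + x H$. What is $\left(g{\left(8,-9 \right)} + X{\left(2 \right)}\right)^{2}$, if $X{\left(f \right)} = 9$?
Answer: $3025$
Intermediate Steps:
$g{\left(x,H \right)} = x + H x$
$\left(g{\left(8,-9 \right)} + X{\left(2 \right)}\right)^{2} = \left(8 \left(1 - 9\right) + 9\right)^{2} = \left(8 \left(-8\right) + 9\right)^{2} = \left(-64 + 9\right)^{2} = \left(-55\right)^{2} = 3025$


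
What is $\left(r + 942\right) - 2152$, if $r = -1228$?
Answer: $-2438$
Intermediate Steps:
$\left(r + 942\right) - 2152 = \left(-1228 + 942\right) - 2152 = -286 - 2152 = -2438$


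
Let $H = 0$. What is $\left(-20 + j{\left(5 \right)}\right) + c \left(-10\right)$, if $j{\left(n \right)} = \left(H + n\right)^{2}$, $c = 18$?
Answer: $-175$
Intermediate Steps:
$j{\left(n \right)} = n^{2}$ ($j{\left(n \right)} = \left(0 + n\right)^{2} = n^{2}$)
$\left(-20 + j{\left(5 \right)}\right) + c \left(-10\right) = \left(-20 + 5^{2}\right) + 18 \left(-10\right) = \left(-20 + 25\right) - 180 = 5 - 180 = -175$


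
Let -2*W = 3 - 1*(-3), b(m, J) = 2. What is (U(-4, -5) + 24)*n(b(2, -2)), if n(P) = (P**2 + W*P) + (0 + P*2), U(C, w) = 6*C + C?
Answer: -8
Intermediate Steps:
U(C, w) = 7*C
W = -3 (W = -(3 - 1*(-3))/2 = -(3 + 3)/2 = -1/2*6 = -3)
n(P) = P**2 - P (n(P) = (P**2 - 3*P) + (0 + P*2) = (P**2 - 3*P) + (0 + 2*P) = (P**2 - 3*P) + 2*P = P**2 - P)
(U(-4, -5) + 24)*n(b(2, -2)) = (7*(-4) + 24)*(2*(-1 + 2)) = (-28 + 24)*(2*1) = -4*2 = -8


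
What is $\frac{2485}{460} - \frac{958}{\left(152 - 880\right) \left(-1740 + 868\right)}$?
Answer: $\frac{39426927}{7300384} \approx 5.4007$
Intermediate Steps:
$\frac{2485}{460} - \frac{958}{\left(152 - 880\right) \left(-1740 + 868\right)} = 2485 \cdot \frac{1}{460} - \frac{958}{\left(-728\right) \left(-872\right)} = \frac{497}{92} - \frac{958}{634816} = \frac{497}{92} - \frac{479}{317408} = \frac{39426927}{7300384}$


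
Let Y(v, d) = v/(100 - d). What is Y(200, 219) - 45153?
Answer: -5373407/119 ≈ -45155.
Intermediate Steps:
Y(200, 219) - 45153 = -1*200/(-100 + 219) - 45153 = -1*200/119 - 45153 = -1*200*1/119 - 45153 = -200/119 - 45153 = -5373407/119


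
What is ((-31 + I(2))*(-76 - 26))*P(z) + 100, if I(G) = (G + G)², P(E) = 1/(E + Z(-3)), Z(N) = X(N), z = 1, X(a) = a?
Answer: -665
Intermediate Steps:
Z(N) = N
P(E) = 1/(-3 + E) (P(E) = 1/(E - 3) = 1/(-3 + E))
I(G) = 4*G² (I(G) = (2*G)² = 4*G²)
((-31 + I(2))*(-76 - 26))*P(z) + 100 = ((-31 + 4*2²)*(-76 - 26))/(-3 + 1) + 100 = ((-31 + 4*4)*(-102))/(-2) + 100 = ((-31 + 16)*(-102))*(-½) + 100 = -15*(-102)*(-½) + 100 = 1530*(-½) + 100 = -765 + 100 = -665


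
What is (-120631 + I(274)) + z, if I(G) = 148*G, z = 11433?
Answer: -68646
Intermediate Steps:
(-120631 + I(274)) + z = (-120631 + 148*274) + 11433 = (-120631 + 40552) + 11433 = -80079 + 11433 = -68646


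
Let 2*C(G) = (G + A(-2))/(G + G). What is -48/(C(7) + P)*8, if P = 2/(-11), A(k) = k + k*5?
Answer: 39424/37 ≈ 1065.5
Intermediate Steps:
A(k) = 6*k (A(k) = k + 5*k = 6*k)
C(G) = (-12 + G)/(4*G) (C(G) = ((G + 6*(-2))/(G + G))/2 = ((G - 12)/((2*G)))/2 = ((-12 + G)*(1/(2*G)))/2 = ((-12 + G)/(2*G))/2 = (-12 + G)/(4*G))
P = -2/11 (P = 2*(-1/11) = -2/11 ≈ -0.18182)
-48/(C(7) + P)*8 = -48/((1/4)*(-12 + 7)/7 - 2/11)*8 = -48/((1/4)*(1/7)*(-5) - 2/11)*8 = -48/(-5/28 - 2/11)*8 = -48/(-111/308)*8 = -48*(-308/111)*8 = (4928/37)*8 = 39424/37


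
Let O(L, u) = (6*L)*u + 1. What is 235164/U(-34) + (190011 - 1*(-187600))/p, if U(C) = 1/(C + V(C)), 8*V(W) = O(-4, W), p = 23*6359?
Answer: 4686235186637/292514 ≈ 1.6021e+7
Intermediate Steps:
p = 146257
O(L, u) = 1 + 6*L*u (O(L, u) = 6*L*u + 1 = 1 + 6*L*u)
V(W) = ⅛ - 3*W (V(W) = (1 + 6*(-4)*W)/8 = (1 - 24*W)/8 = ⅛ - 3*W)
U(C) = 1/(⅛ - 2*C) (U(C) = 1/(C + (⅛ - 3*C)) = 1/(⅛ - 2*C))
235164/U(-34) + (190011 - 1*(-187600))/p = 235164/((-8/(-1 + 16*(-34)))) + (190011 - 1*(-187600))/146257 = 235164/((-8/(-1 - 544))) + (190011 + 187600)*(1/146257) = 235164/((-8/(-545))) + 377611*(1/146257) = 235164/((-8*(-1/545))) + 377611/146257 = 235164/(8/545) + 377611/146257 = 235164*(545/8) + 377611/146257 = 32041095/2 + 377611/146257 = 4686235186637/292514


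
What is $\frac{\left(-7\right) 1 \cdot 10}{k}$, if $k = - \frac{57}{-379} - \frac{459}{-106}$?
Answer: $- \frac{2812180}{180003} \approx -15.623$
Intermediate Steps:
$k = \frac{180003}{40174}$ ($k = \left(-57\right) \left(- \frac{1}{379}\right) - - \frac{459}{106} = \frac{57}{379} + \frac{459}{106} = \frac{180003}{40174} \approx 4.4806$)
$\frac{\left(-7\right) 1 \cdot 10}{k} = \frac{\left(-7\right) 1 \cdot 10}{\frac{180003}{40174}} = \left(-7\right) 10 \cdot \frac{40174}{180003} = \left(-70\right) \frac{40174}{180003} = - \frac{2812180}{180003}$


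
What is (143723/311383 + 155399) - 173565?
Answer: -56004355/3083 ≈ -18166.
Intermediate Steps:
(143723/311383 + 155399) - 173565 = (143723*(1/311383) + 155399) - 173565 = (1423/3083 + 155399) - 173565 = 479096540/3083 - 173565 = -56004355/3083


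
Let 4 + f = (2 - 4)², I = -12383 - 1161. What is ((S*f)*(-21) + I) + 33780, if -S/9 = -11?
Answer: 20236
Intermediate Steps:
I = -13544
S = 99 (S = -9*(-11) = 99)
f = 0 (f = -4 + (2 - 4)² = -4 + (-2)² = -4 + 4 = 0)
((S*f)*(-21) + I) + 33780 = ((99*0)*(-21) - 13544) + 33780 = (0*(-21) - 13544) + 33780 = (0 - 13544) + 33780 = -13544 + 33780 = 20236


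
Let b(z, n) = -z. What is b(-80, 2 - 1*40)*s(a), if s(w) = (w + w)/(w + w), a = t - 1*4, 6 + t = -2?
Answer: 80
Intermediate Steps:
t = -8 (t = -6 - 2 = -8)
a = -12 (a = -8 - 1*4 = -8 - 4 = -12)
s(w) = 1 (s(w) = (2*w)/((2*w)) = (2*w)*(1/(2*w)) = 1)
b(-80, 2 - 1*40)*s(a) = -1*(-80)*1 = 80*1 = 80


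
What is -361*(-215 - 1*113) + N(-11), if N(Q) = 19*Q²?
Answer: 120707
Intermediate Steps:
-361*(-215 - 1*113) + N(-11) = -361*(-215 - 1*113) + 19*(-11)² = -361*(-215 - 113) + 19*121 = -361*(-328) + 2299 = 118408 + 2299 = 120707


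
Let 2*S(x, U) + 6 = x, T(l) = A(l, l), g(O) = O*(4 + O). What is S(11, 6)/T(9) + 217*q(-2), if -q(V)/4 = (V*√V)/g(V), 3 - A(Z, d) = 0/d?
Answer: ⅚ - 434*I*√2 ≈ 0.83333 - 613.77*I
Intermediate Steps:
A(Z, d) = 3 (A(Z, d) = 3 - 0/d = 3 - 1*0 = 3 + 0 = 3)
T(l) = 3
q(V) = -4*√V/(4 + V) (q(V) = -4*V*√V/(V*(4 + V)) = -4*V^(3/2)*1/(V*(4 + V)) = -4*√V/(4 + V))
S(x, U) = -3 + x/2
S(11, 6)/T(9) + 217*q(-2) = (-3 + (½)*11)/3 + 217*(-4*√(-2)/(4 - 2)) = (-3 + 11/2)*(⅓) + 217*(-4*I*√2/2) = (5/2)*(⅓) + 217*(-4*I*√2*½) = ⅚ + 217*(-2*I*√2) = ⅚ - 434*I*√2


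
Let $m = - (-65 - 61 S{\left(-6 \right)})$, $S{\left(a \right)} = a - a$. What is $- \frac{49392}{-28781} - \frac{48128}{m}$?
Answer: $- \frac{1381961488}{1870765} \approx -738.71$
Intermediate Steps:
$S{\left(a \right)} = 0$
$m = 65$ ($m = - (-65 - 0) = - (-65 + 0) = \left(-1\right) \left(-65\right) = 65$)
$- \frac{49392}{-28781} - \frac{48128}{m} = - \frac{49392}{-28781} - \frac{48128}{65} = \left(-49392\right) \left(- \frac{1}{28781}\right) - \frac{48128}{65} = \frac{49392}{28781} - \frac{48128}{65} = - \frac{1381961488}{1870765}$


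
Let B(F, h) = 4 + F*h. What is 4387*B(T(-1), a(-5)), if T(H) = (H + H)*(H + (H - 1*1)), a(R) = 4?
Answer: 122836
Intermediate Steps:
T(H) = 2*H*(-1 + 2*H) (T(H) = (2*H)*(H + (H - 1)) = (2*H)*(H + (-1 + H)) = (2*H)*(-1 + 2*H) = 2*H*(-1 + 2*H))
4387*B(T(-1), a(-5)) = 4387*(4 + (2*(-1)*(-1 + 2*(-1)))*4) = 4387*(4 + (2*(-1)*(-1 - 2))*4) = 4387*(4 + (2*(-1)*(-3))*4) = 4387*(4 + 6*4) = 4387*(4 + 24) = 4387*28 = 122836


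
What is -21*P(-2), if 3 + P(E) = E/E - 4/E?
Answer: 0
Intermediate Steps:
P(E) = -2 - 4/E (P(E) = -3 + (E/E - 4/E) = -3 + (1 - 4/E) = -2 - 4/E)
-21*P(-2) = -21*(-2 - 4/(-2)) = -21*(-2 - 4*(-1/2)) = -21*(-2 + 2) = -21*0 = 0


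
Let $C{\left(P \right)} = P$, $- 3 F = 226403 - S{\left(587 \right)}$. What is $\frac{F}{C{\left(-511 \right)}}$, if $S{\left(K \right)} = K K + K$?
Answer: $- \frac{118753}{1533} \approx -77.464$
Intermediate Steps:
$S{\left(K \right)} = K + K^{2}$ ($S{\left(K \right)} = K^{2} + K = K + K^{2}$)
$F = \frac{118753}{3}$ ($F = - \frac{226403 - 587 \left(1 + 587\right)}{3} = - \frac{226403 - 587 \cdot 588}{3} = - \frac{226403 - 345156}{3} = \left(- \frac{1}{3}\right) \left(-118753\right) = \frac{118753}{3} \approx 39584.0$)
$\frac{F}{C{\left(-511 \right)}} = \frac{118753}{3 \left(-511\right)} = \frac{118753}{3} \left(- \frac{1}{511}\right) = - \frac{118753}{1533}$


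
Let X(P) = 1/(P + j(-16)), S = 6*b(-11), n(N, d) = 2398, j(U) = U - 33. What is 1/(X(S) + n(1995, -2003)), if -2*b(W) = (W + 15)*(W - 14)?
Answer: 251/601899 ≈ 0.00041701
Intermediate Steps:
j(U) = -33 + U
b(W) = -(-14 + W)*(15 + W)/2 (b(W) = -(W + 15)*(W - 14)/2 = -(15 + W)*(-14 + W)/2 = -(-14 + W)*(15 + W)/2)
S = 300 (S = 6*(105 - ½*(-11) - ½*(-11)²) = 6*(105 + 11/2 - ½*121) = 6*(105 + 11/2 - 121/2) = 6*50 = 300)
X(P) = 1/(-49 + P) (X(P) = 1/(P + (-33 - 16)) = 1/(P - 49) = 1/(-49 + P))
1/(X(S) + n(1995, -2003)) = 1/(1/(-49 + 300) + 2398) = 1/(1/251 + 2398) = 1/(601899/251) = 251/601899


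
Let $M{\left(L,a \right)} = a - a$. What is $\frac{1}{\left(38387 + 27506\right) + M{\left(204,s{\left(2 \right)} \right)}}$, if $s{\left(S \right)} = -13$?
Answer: $\frac{1}{65893} \approx 1.5176 \cdot 10^{-5}$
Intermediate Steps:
$M{\left(L,a \right)} = 0$
$\frac{1}{\left(38387 + 27506\right) + M{\left(204,s{\left(2 \right)} \right)}} = \frac{1}{\left(38387 + 27506\right) + 0} = \frac{1}{65893 + 0} = \frac{1}{65893}$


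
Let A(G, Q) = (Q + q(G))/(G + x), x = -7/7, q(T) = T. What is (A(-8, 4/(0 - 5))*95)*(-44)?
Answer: -36784/9 ≈ -4087.1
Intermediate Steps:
x = -1 (x = -7*⅐ = -1)
A(G, Q) = (G + Q)/(-1 + G) (A(G, Q) = (Q + G)/(G - 1) = (G + Q)/(-1 + G))
(A(-8, 4/(0 - 5))*95)*(-44) = (((-8 + 4/(0 - 5))/(-1 - 8))*95)*(-44) = (((-8 + 4/(-5))/(-9))*95)*(-44) = (-(-8 - ⅕*4)/9*95)*(-44) = (-(-8 - ⅘)/9*95)*(-44) = (-⅑*(-44/5)*95)*(-44) = ((44/45)*95)*(-44) = (836/9)*(-44) = -36784/9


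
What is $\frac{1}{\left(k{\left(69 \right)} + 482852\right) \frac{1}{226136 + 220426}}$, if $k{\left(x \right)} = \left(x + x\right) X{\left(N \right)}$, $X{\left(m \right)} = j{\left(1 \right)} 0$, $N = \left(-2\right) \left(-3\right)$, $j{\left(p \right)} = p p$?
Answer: $\frac{223281}{241426} \approx 0.92484$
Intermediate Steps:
$j{\left(p \right)} = p^{2}$
$N = 6$
$X{\left(m \right)} = 0$ ($X{\left(m \right)} = 1^{2} \cdot 0 = 1 \cdot 0 = 0$)
$k{\left(x \right)} = 0$ ($k{\left(x \right)} = \left(x + x\right) 0 = 2 x 0 = 0$)
$\frac{1}{\left(k{\left(69 \right)} + 482852\right) \frac{1}{226136 + 220426}} = \frac{1}{\left(0 + 482852\right) \frac{1}{226136 + 220426}} = \frac{1}{482852 \cdot \frac{1}{446562}} = \frac{1}{\frac{241426}{223281}} = \frac{223281}{241426}$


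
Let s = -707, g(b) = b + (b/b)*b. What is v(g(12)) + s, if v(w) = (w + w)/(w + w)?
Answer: -706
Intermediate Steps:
g(b) = 2*b (g(b) = b + 1*b = b + b = 2*b)
v(w) = 1 (v(w) = (2*w)/((2*w)) = (2*w)*(1/(2*w)) = 1)
v(g(12)) + s = 1 - 707 = -706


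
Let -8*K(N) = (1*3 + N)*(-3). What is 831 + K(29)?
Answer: 843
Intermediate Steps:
K(N) = 9/8 + 3*N/8 (K(N) = -(1*3 + N)*(-3)/8 = -(3 + N)*(-3)/8 = -(-9 - 3*N)/8 = 9/8 + 3*N/8)
831 + K(29) = 831 + (9/8 + (3/8)*29) = 831 + (9/8 + 87/8) = 831 + 12 = 843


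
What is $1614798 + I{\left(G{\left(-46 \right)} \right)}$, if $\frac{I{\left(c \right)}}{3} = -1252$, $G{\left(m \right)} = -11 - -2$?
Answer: $1611042$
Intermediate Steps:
$G{\left(m \right)} = -9$ ($G{\left(m \right)} = -11 + 2 = -9$)
$I{\left(c \right)} = -3756$ ($I{\left(c \right)} = 3 \left(-1252\right) = -3756$)
$1614798 + I{\left(G{\left(-46 \right)} \right)} = 1614798 - 3756 = 1611042$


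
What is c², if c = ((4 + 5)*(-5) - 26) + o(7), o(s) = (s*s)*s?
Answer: 73984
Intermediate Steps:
o(s) = s³ (o(s) = s²*s = s³)
c = 272 (c = ((4 + 5)*(-5) - 26) + 7³ = (9*(-5) - 26) + 343 = (-45 - 26) + 343 = -71 + 343 = 272)
c² = 272² = 73984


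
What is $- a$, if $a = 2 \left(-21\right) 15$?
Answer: $630$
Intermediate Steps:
$a = -630$ ($a = \left(-42\right) 15 = -630$)
$- a = \left(-1\right) \left(-630\right) = 630$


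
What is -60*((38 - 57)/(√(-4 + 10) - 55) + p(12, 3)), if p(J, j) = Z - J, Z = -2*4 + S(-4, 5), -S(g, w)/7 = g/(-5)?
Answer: 4574484/3019 - 1140*√6/3019 ≈ 1514.3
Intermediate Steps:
S(g, w) = 7*g/5 (S(g, w) = -7*g/(-5) = -7*g*(-1)/5 = -(-7)*g/5 = 7*g/5)
Z = -68/5 (Z = -2*4 + (7/5)*(-4) = -8 - 28/5 = -68/5 ≈ -13.600)
p(J, j) = -68/5 - J
-60*((38 - 57)/(√(-4 + 10) - 55) + p(12, 3)) = -60*((38 - 57)/(√(-4 + 10) - 55) + (-68/5 - 1*12)) = -60*(-19/(√6 - 55) + (-68/5 - 12)) = -60*(-19/(-55 + √6) - 128/5) = -60*(-128/5 - 19/(-55 + √6)) = 1536 + 1140/(-55 + √6)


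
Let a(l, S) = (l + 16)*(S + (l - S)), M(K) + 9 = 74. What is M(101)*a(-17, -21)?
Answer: 1105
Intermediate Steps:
M(K) = 65 (M(K) = -9 + 74 = 65)
a(l, S) = l*(16 + l) (a(l, S) = (16 + l)*l = l*(16 + l))
M(101)*a(-17, -21) = 65*(-17*(16 - 17)) = 65*(-17*(-1)) = 65*17 = 1105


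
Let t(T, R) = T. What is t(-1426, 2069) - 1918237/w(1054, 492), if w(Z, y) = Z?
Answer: -3421241/1054 ≈ -3246.0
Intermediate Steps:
t(-1426, 2069) - 1918237/w(1054, 492) = -1426 - 1918237/1054 = -3421241/1054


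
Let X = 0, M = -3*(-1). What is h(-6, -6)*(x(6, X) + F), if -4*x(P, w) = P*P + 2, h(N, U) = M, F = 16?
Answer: 39/2 ≈ 19.500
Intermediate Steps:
M = 3
h(N, U) = 3
x(P, w) = -½ - P²/4 (x(P, w) = -(P*P + 2)/4 = -(P² + 2)/4 = -(2 + P²)/4 = -½ - P²/4)
h(-6, -6)*(x(6, X) + F) = 3*((-½ - ¼*6²) + 16) = 3*((-½ - ¼*36) + 16) = 3*((-½ - 9) + 16) = 3*(-19/2 + 16) = 3*(13/2) = 39/2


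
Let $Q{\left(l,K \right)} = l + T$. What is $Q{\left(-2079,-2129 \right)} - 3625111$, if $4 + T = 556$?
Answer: $-3626638$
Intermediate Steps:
$T = 552$ ($T = -4 + 556 = 552$)
$Q{\left(l,K \right)} = 552 + l$ ($Q{\left(l,K \right)} = l + 552 = 552 + l$)
$Q{\left(-2079,-2129 \right)} - 3625111 = \left(552 - 2079\right) - 3625111 = -1527 - 3625111 = -3626638$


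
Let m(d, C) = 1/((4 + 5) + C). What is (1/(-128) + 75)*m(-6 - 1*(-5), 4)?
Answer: 9599/1664 ≈ 5.7686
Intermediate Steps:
m(d, C) = 1/(9 + C)
(1/(-128) + 75)*m(-6 - 1*(-5), 4) = (1/(-128) + 75)/(9 + 4) = (-1/128 + 75)/13 = (9599/128)*(1/13) = 9599/1664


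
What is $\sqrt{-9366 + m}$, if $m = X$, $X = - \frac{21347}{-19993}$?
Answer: $\frac{i \sqrt{3743351188363}}{19993} \approx 96.773 i$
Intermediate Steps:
$X = \frac{21347}{19993}$ ($X = \left(-21347\right) \left(- \frac{1}{19993}\right) = \frac{21347}{19993} \approx 1.0677$)
$m = \frac{21347}{19993} \approx 1.0677$
$\sqrt{-9366 + m} = \sqrt{-9366 + \frac{21347}{19993}} = \sqrt{- \frac{187233091}{19993}} = \frac{i \sqrt{3743351188363}}{19993}$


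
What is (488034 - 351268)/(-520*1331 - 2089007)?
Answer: -136766/2781127 ≈ -0.049176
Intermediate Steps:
(488034 - 351268)/(-520*1331 - 2089007) = 136766/(-692120 - 2089007) = 136766/(-2781127) = 136766*(-1/2781127) = -136766/2781127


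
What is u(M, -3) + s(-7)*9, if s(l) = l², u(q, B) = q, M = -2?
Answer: 439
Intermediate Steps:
u(M, -3) + s(-7)*9 = -2 + (-7)²*9 = -2 + 49*9 = -2 + 441 = 439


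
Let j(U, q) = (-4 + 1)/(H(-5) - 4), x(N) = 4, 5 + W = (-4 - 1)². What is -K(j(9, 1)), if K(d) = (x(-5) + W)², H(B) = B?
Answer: -576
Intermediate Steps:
W = 20 (W = -5 + (-4 - 1)² = -5 + (-5)² = -5 + 25 = 20)
j(U, q) = ⅓ (j(U, q) = (-4 + 1)/(-5 - 4) = -3/(-9) = -3*(-⅑) = ⅓)
K(d) = 576 (K(d) = (4 + 20)² = 24² = 576)
-K(j(9, 1)) = -1*576 = -576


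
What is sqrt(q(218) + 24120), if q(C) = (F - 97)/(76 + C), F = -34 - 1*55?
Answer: sqrt(1181849)/7 ≈ 155.30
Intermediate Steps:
F = -89 (F = -34 - 55 = -89)
q(C) = -186/(76 + C) (q(C) = (-89 - 97)/(76 + C) = -186/(76 + C))
sqrt(q(218) + 24120) = sqrt(-186/(76 + 218) + 24120) = sqrt(-186/294 + 24120) = sqrt(-186*1/294 + 24120) = sqrt(-31/49 + 24120) = sqrt(1181849/49) = sqrt(1181849)/7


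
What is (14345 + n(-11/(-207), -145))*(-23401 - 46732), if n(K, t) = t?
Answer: -995888600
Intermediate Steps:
(14345 + n(-11/(-207), -145))*(-23401 - 46732) = (14345 - 145)*(-23401 - 46732) = 14200*(-70133) = -995888600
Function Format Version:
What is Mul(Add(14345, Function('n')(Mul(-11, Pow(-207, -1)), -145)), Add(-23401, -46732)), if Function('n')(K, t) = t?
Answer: -995888600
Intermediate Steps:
Mul(Add(14345, Function('n')(Mul(-11, Pow(-207, -1)), -145)), Add(-23401, -46732)) = Mul(Add(14345, -145), Add(-23401, -46732)) = Mul(14200, -70133) = -995888600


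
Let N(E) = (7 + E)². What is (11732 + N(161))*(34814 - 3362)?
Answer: 1256696112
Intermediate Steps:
(11732 + N(161))*(34814 - 3362) = (11732 + (7 + 161)²)*(34814 - 3362) = (11732 + 168²)*31452 = (11732 + 28224)*31452 = 39956*31452 = 1256696112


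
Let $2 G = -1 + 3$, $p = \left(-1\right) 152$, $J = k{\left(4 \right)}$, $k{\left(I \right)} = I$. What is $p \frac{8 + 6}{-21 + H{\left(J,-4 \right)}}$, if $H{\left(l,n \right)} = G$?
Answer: $\frac{532}{5} \approx 106.4$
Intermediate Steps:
$J = 4$
$p = -152$
$G = 1$ ($G = \frac{-1 + 3}{2} = \frac{1}{2} \cdot 2 = 1$)
$H{\left(l,n \right)} = 1$
$p \frac{8 + 6}{-21 + H{\left(J,-4 \right)}} = - 152 \frac{8 + 6}{-21 + 1} = - 152 \frac{14}{-20} = - 152 \cdot 14 \left(- \frac{1}{20}\right) = \left(-152\right) \left(- \frac{7}{10}\right) = \frac{532}{5}$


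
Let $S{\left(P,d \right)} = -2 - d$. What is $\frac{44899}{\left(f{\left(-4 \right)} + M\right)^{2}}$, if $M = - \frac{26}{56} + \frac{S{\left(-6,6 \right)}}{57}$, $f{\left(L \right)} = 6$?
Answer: $\frac{114367451184}{74149321} \approx 1542.4$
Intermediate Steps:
$M = - \frac{965}{1596}$ ($M = - \frac{26}{56} + \frac{-2 - 6}{57} = \left(-26\right) \frac{1}{56} + \left(-2 - 6\right) \frac{1}{57} = - \frac{13}{28} - \frac{8}{57} = - \frac{965}{1596} \approx -0.60464$)
$\frac{44899}{\left(f{\left(-4 \right)} + M\right)^{2}} = \frac{44899}{\left(6 - \frac{965}{1596}\right)^{2}} = \frac{44899}{\left(\frac{8611}{1596}\right)^{2}} = \frac{44899}{\frac{74149321}{2547216}} = 44899 \cdot \frac{2547216}{74149321} = \frac{114367451184}{74149321}$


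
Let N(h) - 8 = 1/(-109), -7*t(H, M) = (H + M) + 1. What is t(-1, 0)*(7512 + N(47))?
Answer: 0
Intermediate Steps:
t(H, M) = -⅐ - H/7 - M/7 (t(H, M) = -((H + M) + 1)/7 = -(1 + H + M)/7 = -⅐ - H/7 - M/7)
N(h) = 871/109 (N(h) = 8 + 1/(-109) = 8 - 1/109 = 871/109)
t(-1, 0)*(7512 + N(47)) = (-⅐ - ⅐*(-1) - ⅐*0)*(7512 + 871/109) = (-⅐ + ⅐ + 0)*(819679/109) = 0*(819679/109) = 0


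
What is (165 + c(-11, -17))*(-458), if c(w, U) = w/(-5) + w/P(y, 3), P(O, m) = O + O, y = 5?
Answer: -380369/5 ≈ -76074.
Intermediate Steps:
P(O, m) = 2*O
c(w, U) = -w/10 (c(w, U) = w/(-5) + w/((2*5)) = w*(-1/5) + w/10 = -w/5 + w*(1/10) = -w/5 + w/10 = -w/10)
(165 + c(-11, -17))*(-458) = (165 - 1/10*(-11))*(-458) = (165 + 11/10)*(-458) = (1661/10)*(-458) = -380369/5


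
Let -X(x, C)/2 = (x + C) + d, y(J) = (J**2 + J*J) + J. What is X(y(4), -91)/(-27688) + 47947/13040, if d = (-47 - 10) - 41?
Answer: 165445787/45131440 ≈ 3.6659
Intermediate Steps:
y(J) = J + 2*J**2 (y(J) = (J**2 + J**2) + J = 2*J**2 + J = J + 2*J**2)
d = -98 (d = -57 - 41 = -98)
X(x, C) = 196 - 2*C - 2*x (X(x, C) = -2*((x + C) - 98) = -2*((C + x) - 98) = -2*(-98 + C + x) = 196 - 2*C - 2*x)
X(y(4), -91)/(-27688) + 47947/13040 = (196 - 2*(-91) - 8*(1 + 2*4))/(-27688) + 47947/13040 = (196 + 182 - 8*(1 + 8))*(-1/27688) + 47947*(1/13040) = (196 + 182 - 8*9)*(-1/27688) + 47947/13040 = (196 + 182 - 2*36)*(-1/27688) + 47947/13040 = (196 + 182 - 72)*(-1/27688) + 47947/13040 = 306*(-1/27688) + 47947/13040 = -153/13844 + 47947/13040 = 165445787/45131440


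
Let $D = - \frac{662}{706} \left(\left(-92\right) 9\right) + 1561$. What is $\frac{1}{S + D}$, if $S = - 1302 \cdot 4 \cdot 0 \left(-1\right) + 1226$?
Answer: $\frac{353}{1257879} \approx 0.00028063$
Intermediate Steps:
$S = 1226$ ($S = - 1302 \cdot 0 \left(-1\right) + 1226 = \left(-1302\right) 0 + 1226 = 0 + 1226 = 1226$)
$D = \frac{825101}{353}$ ($D = \left(-662\right) \frac{1}{706} \left(-828\right) + 1561 = \left(- \frac{331}{353}\right) \left(-828\right) + 1561 = \frac{274068}{353} + 1561 = \frac{825101}{353} \approx 2337.4$)
$\frac{1}{S + D} = \frac{1}{1226 + \frac{825101}{353}} = \frac{1}{\frac{1257879}{353}} = \frac{353}{1257879}$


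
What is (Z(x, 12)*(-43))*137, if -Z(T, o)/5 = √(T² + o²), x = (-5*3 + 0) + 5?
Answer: 58910*√61 ≈ 4.6010e+5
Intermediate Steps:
x = -10 (x = (-15 + 0) + 5 = -15 + 5 = -10)
Z(T, o) = -5*√(T² + o²)
(Z(x, 12)*(-43))*137 = (-5*√((-10)² + 12²)*(-43))*137 = (-5*√(100 + 144)*(-43))*137 = (-10*√61*(-43))*137 = (430*√61)*137 = 58910*√61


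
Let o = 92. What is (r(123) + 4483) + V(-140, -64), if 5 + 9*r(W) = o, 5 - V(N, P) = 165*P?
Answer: 45173/3 ≈ 15058.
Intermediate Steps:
V(N, P) = 5 - 165*P
r(W) = 29/3 (r(W) = -5/9 + (⅑)*92 = -5/9 + 92/9 = 29/3)
(r(123) + 4483) + V(-140, -64) = (29/3 + 4483) + (5 - 165*(-64)) = 13478/3 + (5 + 10560) = 13478/3 + 10565 = 45173/3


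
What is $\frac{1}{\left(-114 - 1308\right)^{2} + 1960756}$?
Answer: $\frac{1}{3982840} \approx 2.5108 \cdot 10^{-7}$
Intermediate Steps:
$\frac{1}{\left(-114 - 1308\right)^{2} + 1960756} = \frac{1}{\left(-1422\right)^{2} + 1960756} = \frac{1}{2022084 + 1960756} = \frac{1}{3982840}$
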